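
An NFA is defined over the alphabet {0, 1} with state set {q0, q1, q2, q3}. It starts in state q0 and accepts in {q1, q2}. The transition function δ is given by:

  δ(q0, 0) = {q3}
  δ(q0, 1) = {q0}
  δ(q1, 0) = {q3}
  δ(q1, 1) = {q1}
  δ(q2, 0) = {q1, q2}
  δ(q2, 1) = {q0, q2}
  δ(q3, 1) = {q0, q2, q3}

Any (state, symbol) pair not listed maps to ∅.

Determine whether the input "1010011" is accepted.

Start in {q0}.
Read '1': q0→{q0}; now {q0}.
Read '0': q0→{q3}; now {q3}.
Read '1': q3→{q0, q2, q3}; now {q0, q2, q3}.
Read '0': q0→{q3}, q2→{q1, q2}, q3→∅; now {q1, q2, q3}.
Read '0': q1→{q3}, q2→{q1, q2}, q3→∅; now {q1, q2, q3}.
Read '1': q1→{q1}, q2→{q0, q2}, q3→{q0, q2, q3}; now {q0, q1, q2, q3}.
Read '1': q0→{q0}, q1→{q1}, q2→{q0, q2}, q3→{q0, q2, q3}; now {q0, q1, q2, q3}.
The final set {q0, q1, q2, q3} contains the accepting states q1, q2.

Yes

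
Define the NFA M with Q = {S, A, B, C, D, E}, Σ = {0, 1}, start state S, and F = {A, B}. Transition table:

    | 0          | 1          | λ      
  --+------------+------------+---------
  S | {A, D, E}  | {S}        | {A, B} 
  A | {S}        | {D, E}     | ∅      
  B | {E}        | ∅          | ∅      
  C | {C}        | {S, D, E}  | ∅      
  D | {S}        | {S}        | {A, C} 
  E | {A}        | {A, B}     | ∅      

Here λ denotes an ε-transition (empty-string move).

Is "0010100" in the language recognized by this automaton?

Yes

Start: ε-closure({S}) = {S, A, B}.
Read '0': {S, A, B} → {S, A, B, C, D, E}.
Read '0': {S, A, B, C, D, E} → {S, A, B, C, D, E}.
Read '1': {S, A, B, C, D, E} → {S, A, B, C, D, E}.
Read '0': {S, A, B, C, D, E} → {S, A, B, C, D, E}.
Read '1': {S, A, B, C, D, E} → {S, A, B, C, D, E}.
Read '0': {S, A, B, C, D, E} → {S, A, B, C, D, E}.
Read '0': {S, A, B, C, D, E} → {S, A, B, C, D, E}.
The final set {S, A, B, C, D, E} contains the accepting states A, B.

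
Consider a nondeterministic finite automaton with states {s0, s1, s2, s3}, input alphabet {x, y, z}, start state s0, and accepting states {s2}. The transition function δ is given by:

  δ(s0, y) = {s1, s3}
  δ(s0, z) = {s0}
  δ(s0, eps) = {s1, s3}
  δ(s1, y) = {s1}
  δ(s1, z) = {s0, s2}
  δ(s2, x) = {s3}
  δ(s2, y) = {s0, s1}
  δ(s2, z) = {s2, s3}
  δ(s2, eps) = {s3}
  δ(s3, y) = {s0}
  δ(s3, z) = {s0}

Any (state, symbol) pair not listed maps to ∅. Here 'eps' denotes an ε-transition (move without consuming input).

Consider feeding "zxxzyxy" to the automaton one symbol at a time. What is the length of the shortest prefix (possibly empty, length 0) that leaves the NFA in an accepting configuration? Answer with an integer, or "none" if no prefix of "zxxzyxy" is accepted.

Start: ε-closure({s0}) = {s0, s1, s3}.
Read 'z': s0→{s0}, s1→{s0, s2}, s3→{s0}; union {s0, s2}; ε-closure = {s0, s1, s2, s3}.
None of the earlier sets intersect F, but {s0, s1, s2, s3} does.

1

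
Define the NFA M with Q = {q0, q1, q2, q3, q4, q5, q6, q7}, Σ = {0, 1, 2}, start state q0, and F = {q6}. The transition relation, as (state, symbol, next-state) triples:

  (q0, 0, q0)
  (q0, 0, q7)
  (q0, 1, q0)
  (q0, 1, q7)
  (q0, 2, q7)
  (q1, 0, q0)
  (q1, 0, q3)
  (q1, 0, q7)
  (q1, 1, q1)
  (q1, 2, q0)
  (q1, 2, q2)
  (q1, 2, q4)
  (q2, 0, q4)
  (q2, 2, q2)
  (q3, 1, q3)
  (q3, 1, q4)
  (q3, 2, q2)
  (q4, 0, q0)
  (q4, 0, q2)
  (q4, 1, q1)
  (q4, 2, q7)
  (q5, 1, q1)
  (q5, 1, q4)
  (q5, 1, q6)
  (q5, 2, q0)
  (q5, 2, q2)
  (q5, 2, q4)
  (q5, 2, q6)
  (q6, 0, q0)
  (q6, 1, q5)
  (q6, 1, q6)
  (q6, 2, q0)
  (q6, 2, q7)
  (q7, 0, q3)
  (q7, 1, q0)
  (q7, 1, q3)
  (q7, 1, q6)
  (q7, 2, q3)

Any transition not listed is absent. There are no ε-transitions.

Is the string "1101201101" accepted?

Yes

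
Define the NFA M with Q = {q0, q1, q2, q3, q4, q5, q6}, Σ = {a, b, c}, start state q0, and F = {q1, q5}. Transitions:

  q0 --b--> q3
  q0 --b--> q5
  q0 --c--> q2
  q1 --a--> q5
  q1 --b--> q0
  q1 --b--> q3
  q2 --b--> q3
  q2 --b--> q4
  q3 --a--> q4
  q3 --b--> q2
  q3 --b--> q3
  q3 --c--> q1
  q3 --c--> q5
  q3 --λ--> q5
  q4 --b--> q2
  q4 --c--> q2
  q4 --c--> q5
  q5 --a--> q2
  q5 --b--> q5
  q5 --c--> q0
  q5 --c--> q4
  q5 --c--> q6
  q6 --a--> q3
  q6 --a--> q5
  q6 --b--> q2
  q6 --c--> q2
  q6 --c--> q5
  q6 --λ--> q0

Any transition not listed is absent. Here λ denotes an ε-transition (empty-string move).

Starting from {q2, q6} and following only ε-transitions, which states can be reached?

{q0, q2, q6}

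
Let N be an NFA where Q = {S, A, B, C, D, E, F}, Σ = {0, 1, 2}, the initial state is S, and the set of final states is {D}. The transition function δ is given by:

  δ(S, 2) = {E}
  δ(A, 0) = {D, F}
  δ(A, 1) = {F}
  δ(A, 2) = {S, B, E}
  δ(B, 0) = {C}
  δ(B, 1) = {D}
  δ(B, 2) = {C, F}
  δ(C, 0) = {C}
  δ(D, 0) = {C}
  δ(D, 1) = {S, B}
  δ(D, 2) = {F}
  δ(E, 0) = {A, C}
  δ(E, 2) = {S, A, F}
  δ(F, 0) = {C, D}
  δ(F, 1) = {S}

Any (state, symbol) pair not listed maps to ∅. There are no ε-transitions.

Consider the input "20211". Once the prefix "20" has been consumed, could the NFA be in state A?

Start in {S}.
Read '2': {S} → {E}.
Read '0': {E} → {A, C}.
State A is in {A, C}.

Yes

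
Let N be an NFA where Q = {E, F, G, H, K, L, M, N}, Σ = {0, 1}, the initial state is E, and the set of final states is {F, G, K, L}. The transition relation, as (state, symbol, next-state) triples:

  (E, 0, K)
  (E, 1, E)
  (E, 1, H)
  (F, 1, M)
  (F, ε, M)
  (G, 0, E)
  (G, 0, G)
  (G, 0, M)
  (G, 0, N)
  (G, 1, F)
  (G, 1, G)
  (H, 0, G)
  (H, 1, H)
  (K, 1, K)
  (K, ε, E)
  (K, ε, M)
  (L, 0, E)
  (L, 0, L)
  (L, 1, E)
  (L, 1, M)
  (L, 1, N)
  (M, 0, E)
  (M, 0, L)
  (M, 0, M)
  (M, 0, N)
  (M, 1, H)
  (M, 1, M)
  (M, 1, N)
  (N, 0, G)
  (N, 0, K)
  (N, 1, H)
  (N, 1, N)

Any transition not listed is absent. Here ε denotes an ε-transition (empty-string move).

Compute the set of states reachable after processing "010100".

{E, G, K, L, M, N}

Start in {E}.
Read '0': E→{K}; union {K}; ε-closure = {E, K, M}.
Read '1': E→{E, H}, K→{K}, M→{H, M, N}; now {E, H, K, M, N}.
Read '0': E→{K}, H→{G}, K→∅, M→{E, L, M, N}, N→{G, K}; now {E, G, K, L, M, N}.
Read '1': E→{E, H}, G→{F, G}, K→{K}, L→{E, M, N}, M→{H, M, N}, N→{H, N}; now {E, F, G, H, K, M, N}.
Read '0': E→{K}, F→∅, G→{E, G, M, N}, H→{G}, K→∅, M→{E, L, M, N}, N→{G, K}; now {E, G, K, L, M, N}.
Read '0': E→{K}, G→{E, G, M, N}, K→∅, L→{E, L}, M→{E, L, M, N}, N→{G, K}; now {E, G, K, L, M, N}.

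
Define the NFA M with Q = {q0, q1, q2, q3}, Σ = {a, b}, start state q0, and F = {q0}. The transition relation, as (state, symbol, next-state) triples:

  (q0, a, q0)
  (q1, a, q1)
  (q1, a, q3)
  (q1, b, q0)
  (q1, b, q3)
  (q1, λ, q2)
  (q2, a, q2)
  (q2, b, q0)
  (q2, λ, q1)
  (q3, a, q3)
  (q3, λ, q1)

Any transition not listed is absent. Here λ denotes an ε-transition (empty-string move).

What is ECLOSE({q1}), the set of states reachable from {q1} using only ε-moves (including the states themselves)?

{q1, q2}

Begin with {q1}.
ε-move q1 → q2; add q2.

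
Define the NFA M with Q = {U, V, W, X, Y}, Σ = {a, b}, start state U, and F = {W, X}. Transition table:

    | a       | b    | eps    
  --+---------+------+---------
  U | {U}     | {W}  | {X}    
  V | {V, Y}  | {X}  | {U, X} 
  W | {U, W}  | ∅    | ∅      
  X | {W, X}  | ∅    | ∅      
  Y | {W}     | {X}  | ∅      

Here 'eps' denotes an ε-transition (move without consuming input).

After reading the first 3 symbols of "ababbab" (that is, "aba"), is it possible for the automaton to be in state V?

Start: ε-closure({U}) = {U, X}.
Read 'a': U→{U}, X→{W, X}; now {U, W, X}.
Read 'b': U→{W}, W→∅, X→∅; now {W}.
Read 'a': W→{U, W}; union {U, W}; ε-closure = {U, W, X}.
State V is not in {U, W, X}.

No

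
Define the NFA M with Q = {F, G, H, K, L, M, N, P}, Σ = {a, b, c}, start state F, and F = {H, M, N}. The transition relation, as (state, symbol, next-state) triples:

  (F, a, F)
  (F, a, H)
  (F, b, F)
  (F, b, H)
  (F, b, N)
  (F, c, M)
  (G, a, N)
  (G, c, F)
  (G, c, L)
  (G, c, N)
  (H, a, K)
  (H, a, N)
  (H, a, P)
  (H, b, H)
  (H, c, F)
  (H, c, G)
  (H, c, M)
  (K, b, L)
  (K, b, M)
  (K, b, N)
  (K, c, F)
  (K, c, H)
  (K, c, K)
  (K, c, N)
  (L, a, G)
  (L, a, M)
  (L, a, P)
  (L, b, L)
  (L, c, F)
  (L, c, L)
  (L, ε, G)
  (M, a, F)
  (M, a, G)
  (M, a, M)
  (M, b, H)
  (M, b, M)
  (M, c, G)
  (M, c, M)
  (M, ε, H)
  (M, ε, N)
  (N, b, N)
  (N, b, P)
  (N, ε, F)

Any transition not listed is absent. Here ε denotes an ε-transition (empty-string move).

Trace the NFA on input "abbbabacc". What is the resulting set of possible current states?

Start in {F}.
Read 'a': F→{F, H}; now {F, H}.
Read 'b': F→{F, H, N}, H→{H}; now {F, H, N}.
Read 'b': F→{F, H, N}, H→{H}, N→{N, P}; now {F, H, N, P}.
Read 'b': F→{F, H, N}, H→{H}, N→{N, P}, P→∅; now {F, H, N, P}.
Read 'a': F→{F, H}, H→{K, N, P}, N→∅, P→∅; now {F, H, K, N, P}.
Read 'b': F→{F, H, N}, H→{H}, K→{L, M, N}, N→{N, P}, P→∅; union {F, H, L, M, N, P}; ε-closure = {F, G, H, L, M, N, P}.
Read 'a': F→{F, H}, G→{N}, H→{K, N, P}, L→{G, M, P}, M→{F, G, M}, N→∅, P→∅; now {F, G, H, K, M, N, P}.
Read 'c': F→{M}, G→{F, L, N}, H→{F, G, M}, K→{F, H, K, N}, M→{G, M}, N→∅, P→∅; now {F, G, H, K, L, M, N}.
Read 'c': F→{M}, G→{F, L, N}, H→{F, G, M}, K→{F, H, K, N}, L→{F, L}, M→{G, M}, N→∅; now {F, G, H, K, L, M, N}.

{F, G, H, K, L, M, N}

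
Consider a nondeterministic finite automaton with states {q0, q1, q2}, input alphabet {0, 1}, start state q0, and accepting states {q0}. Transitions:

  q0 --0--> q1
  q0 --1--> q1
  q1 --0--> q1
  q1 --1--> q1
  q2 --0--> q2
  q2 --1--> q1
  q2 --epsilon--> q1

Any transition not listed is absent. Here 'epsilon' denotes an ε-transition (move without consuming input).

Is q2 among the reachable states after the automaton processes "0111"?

Start in {q0}.
Read '0': q0→{q1}; now {q1}.
Read '1': q1→{q1}; now {q1}.
Read '1': q1→{q1}; now {q1}.
Read '1': q1→{q1}; now {q1}.
State q2 is not in {q1}.

No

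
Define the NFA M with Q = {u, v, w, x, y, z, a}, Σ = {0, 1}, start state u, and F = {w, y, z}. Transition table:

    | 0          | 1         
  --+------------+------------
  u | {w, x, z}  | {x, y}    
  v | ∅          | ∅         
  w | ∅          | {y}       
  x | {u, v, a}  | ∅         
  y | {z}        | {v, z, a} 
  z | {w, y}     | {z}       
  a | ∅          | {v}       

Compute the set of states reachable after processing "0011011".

Start in {u}.
Read '0': u→{w, x, z}; now {w, x, z}.
Read '0': w→∅, x→{u, v, a}, z→{w, y}; now {u, v, w, y, a}.
Read '1': u→{x, y}, v→∅, w→{y}, y→{v, z, a}, a→{v}; now {v, x, y, z, a}.
Read '1': v→∅, x→∅, y→{v, z, a}, z→{z}, a→{v}; now {v, z, a}.
Read '0': v→∅, z→{w, y}, a→∅; now {w, y}.
Read '1': w→{y}, y→{v, z, a}; now {v, y, z, a}.
Read '1': v→∅, y→{v, z, a}, z→{z}, a→{v}; now {v, z, a}.

{v, z, a}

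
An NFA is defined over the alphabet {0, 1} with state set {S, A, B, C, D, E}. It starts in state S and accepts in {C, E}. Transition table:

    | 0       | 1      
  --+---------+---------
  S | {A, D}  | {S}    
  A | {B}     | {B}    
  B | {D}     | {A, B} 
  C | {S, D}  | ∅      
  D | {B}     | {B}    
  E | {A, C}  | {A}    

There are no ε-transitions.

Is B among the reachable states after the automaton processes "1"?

No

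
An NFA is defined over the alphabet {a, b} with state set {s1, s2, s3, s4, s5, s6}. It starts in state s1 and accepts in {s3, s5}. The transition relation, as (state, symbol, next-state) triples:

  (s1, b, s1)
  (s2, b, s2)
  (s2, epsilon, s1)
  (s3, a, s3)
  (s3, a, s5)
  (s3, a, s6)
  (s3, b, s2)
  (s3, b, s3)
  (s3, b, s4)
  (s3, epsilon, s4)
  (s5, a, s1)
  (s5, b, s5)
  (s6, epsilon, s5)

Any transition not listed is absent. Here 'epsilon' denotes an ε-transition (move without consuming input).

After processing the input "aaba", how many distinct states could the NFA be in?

Start in {s1}.
Read 'a': s1→∅; now ∅.
The set is empty and remains empty for the remaining 3 symbols.
That set has 0 states.

0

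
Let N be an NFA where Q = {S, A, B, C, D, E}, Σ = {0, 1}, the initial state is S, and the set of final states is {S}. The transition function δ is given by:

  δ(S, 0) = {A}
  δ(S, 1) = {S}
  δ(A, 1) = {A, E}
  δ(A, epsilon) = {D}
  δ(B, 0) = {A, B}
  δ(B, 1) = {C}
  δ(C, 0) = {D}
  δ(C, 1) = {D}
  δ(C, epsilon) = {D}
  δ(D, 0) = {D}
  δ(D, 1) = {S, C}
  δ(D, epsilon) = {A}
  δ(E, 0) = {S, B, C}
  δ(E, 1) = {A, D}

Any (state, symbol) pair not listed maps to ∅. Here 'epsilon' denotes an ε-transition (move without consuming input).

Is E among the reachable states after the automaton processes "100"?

Start in {S}.
Read '1': S→{S}; now {S}.
Read '0': S→{A}; union {A}; ε-closure = {A, D}.
Read '0': A→∅, D→{D}; union {D}; ε-closure = {A, D}.
State E is not in {A, D}.

No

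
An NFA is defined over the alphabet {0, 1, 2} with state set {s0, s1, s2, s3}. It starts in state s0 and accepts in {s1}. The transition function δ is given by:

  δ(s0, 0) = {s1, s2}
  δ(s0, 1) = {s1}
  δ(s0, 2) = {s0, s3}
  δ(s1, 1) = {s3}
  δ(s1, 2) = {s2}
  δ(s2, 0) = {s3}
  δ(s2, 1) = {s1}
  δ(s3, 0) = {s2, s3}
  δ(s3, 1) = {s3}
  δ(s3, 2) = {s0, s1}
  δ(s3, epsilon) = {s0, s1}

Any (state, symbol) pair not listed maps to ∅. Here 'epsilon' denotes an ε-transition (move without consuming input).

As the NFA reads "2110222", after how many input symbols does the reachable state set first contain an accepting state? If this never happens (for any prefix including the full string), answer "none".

Start in {s0}.
Read '2': s0→{s0, s3}; union {s0, s3}; ε-closure = {s0, s1, s3}.
None of the earlier sets intersect F, but {s0, s1, s3} does.

1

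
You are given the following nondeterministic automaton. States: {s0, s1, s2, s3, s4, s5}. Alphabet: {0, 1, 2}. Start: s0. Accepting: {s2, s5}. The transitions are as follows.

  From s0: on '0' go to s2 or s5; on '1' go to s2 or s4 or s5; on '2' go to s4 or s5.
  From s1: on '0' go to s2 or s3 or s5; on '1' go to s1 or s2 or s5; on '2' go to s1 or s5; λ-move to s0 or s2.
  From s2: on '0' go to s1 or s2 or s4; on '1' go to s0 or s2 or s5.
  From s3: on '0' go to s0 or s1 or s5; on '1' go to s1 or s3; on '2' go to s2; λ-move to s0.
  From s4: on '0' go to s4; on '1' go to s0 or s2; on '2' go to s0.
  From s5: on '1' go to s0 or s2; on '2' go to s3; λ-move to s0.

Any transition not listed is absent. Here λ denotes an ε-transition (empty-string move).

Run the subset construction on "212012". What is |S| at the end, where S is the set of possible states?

6

Start in {s0}.
Read '2': {s0} → {s0, s4, s5}.
Read '1': {s0, s4, s5} → {s0, s2, s4, s5}.
Read '2': {s0, s2, s4, s5} → {s0, s3, s4, s5}.
Read '0': {s0, s3, s4, s5} → {s0, s1, s2, s4, s5}.
Read '1': {s0, s1, s2, s4, s5} → {s0, s1, s2, s4, s5}.
Read '2': {s0, s1, s2, s4, s5} → {s0, s1, s2, s3, s4, s5}.
That set has 6 states.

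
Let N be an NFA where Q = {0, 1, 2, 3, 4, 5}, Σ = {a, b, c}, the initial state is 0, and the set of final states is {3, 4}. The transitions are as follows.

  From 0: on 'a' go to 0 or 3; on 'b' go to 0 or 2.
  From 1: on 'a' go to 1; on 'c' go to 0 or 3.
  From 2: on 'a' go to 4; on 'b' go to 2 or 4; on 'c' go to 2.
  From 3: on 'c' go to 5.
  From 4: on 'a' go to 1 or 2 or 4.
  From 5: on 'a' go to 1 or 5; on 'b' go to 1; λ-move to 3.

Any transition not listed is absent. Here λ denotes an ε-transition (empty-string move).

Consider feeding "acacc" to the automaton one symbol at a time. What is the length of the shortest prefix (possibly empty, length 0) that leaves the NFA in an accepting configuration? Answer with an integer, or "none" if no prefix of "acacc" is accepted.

Start in {0}.
Read 'a': 0→{0, 3}; now {0, 3}.
None of the earlier sets intersect F, but {0, 3} does.

1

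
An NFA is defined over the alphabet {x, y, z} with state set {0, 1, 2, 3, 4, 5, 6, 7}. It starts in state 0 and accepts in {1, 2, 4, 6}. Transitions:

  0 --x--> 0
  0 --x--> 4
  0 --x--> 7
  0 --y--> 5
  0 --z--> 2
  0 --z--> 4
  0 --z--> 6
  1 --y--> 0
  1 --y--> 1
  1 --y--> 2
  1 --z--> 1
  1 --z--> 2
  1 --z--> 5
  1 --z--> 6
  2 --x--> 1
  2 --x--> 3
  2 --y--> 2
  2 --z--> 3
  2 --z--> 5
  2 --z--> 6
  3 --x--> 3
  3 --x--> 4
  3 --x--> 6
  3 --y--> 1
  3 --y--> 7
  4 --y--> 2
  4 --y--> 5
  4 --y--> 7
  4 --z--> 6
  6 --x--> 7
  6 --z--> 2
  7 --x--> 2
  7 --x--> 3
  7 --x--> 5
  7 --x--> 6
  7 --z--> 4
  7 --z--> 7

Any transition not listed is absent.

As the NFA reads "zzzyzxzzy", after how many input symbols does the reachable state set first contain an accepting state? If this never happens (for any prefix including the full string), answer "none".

1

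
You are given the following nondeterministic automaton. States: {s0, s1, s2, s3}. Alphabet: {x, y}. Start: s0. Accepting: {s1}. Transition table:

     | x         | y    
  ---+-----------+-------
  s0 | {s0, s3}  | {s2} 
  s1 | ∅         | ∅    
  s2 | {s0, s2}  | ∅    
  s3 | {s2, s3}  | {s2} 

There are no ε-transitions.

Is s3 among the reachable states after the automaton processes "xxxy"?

Start in {s0}.
Read 'x': s0→{s0, s3}; now {s0, s3}.
Read 'x': s0→{s0, s3}, s3→{s2, s3}; now {s0, s2, s3}.
Read 'x': s0→{s0, s3}, s2→{s0, s2}, s3→{s2, s3}; now {s0, s2, s3}.
Read 'y': s0→{s2}, s2→∅, s3→{s2}; now {s2}.
State s3 is not in {s2}.

No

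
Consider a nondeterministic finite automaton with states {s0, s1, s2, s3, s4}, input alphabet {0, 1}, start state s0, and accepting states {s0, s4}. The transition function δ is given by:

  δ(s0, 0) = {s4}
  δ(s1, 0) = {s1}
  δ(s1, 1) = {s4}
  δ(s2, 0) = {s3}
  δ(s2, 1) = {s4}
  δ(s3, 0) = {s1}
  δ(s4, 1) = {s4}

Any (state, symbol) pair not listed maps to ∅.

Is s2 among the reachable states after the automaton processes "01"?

No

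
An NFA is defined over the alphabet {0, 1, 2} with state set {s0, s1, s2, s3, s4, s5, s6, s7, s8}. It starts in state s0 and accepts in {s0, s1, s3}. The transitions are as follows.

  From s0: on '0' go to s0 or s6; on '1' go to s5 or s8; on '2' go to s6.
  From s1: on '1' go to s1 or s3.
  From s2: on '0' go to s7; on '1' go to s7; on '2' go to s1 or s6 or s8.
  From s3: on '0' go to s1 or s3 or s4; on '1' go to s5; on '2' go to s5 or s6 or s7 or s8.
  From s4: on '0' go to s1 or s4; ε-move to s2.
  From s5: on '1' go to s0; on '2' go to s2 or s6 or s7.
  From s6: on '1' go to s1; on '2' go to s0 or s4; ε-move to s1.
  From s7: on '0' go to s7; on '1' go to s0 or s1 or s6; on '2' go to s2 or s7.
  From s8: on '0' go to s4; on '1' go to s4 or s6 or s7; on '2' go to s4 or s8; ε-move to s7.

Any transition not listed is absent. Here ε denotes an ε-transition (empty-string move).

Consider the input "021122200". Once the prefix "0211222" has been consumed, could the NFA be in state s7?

Start in {s0}.
Read '0': {s0} → {s0, s1, s6}.
Read '2': {s0, s1, s6} → {s0, s1, s2, s4, s6}.
Read '1': {s0, s1, s2, s4, s6} → {s1, s3, s5, s7, s8}.
Read '1': {s1, s3, s5, s7, s8} → {s0, s1, s2, s3, s4, s5, s6, s7}.
Read '2': {s0, s1, s2, s3, s4, s5, s6, s7} → {s0, s1, s2, s4, s5, s6, s7, s8}.
Read '2': {s0, s1, s2, s4, s5, s6, s7, s8} → {s0, s1, s2, s4, s6, s7, s8}.
Read '2': {s0, s1, s2, s4, s6, s7, s8} → {s0, s1, s2, s4, s6, s7, s8}.
State s7 is in {s0, s1, s2, s4, s6, s7, s8}.

Yes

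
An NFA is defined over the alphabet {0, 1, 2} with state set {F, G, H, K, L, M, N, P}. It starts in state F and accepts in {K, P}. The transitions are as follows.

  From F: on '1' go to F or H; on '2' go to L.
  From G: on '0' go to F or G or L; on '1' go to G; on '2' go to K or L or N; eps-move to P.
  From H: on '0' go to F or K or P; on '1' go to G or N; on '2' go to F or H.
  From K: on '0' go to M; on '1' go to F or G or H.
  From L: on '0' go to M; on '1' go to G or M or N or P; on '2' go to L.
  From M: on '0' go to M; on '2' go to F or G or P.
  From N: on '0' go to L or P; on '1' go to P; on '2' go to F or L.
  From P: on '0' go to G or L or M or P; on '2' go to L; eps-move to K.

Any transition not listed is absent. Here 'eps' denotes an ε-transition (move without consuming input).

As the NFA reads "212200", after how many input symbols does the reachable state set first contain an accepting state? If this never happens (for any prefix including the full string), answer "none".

2

Start in {F}.
Read '2': {F} → {L}.
Read '1': {L} → {G, K, M, N, P}.
None of the earlier sets intersect F, but {G, K, M, N, P} does.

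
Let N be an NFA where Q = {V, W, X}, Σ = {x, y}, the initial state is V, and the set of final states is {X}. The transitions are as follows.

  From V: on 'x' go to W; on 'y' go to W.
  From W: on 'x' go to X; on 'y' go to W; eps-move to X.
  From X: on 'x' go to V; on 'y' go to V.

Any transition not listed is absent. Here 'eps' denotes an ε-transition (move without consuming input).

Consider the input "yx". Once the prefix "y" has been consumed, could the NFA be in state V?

Start in {V}.
Read 'y': V→{W}; union {W}; ε-closure = {W, X}.
State V is not in {W, X}.

No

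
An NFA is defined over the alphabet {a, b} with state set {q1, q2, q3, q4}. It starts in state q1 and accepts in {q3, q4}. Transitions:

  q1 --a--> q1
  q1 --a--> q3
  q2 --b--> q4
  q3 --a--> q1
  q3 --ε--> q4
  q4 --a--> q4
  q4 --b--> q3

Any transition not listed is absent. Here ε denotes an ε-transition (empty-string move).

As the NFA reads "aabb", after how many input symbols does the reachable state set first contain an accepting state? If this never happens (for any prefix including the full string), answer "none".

1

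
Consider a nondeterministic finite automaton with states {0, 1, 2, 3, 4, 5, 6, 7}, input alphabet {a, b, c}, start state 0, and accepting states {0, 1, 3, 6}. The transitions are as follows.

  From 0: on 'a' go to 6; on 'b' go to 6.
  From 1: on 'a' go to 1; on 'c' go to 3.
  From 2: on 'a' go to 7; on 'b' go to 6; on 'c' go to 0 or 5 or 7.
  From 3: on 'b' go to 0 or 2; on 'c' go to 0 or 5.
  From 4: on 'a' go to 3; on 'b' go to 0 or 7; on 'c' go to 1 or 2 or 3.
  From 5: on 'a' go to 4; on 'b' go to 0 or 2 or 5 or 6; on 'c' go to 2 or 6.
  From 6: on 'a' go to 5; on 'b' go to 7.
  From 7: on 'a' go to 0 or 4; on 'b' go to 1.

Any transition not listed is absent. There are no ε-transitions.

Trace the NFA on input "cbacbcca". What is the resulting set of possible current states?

∅

Start in {0}.
Read 'c': 0→∅; now ∅.
The set is empty and remains empty for the remaining 7 symbols.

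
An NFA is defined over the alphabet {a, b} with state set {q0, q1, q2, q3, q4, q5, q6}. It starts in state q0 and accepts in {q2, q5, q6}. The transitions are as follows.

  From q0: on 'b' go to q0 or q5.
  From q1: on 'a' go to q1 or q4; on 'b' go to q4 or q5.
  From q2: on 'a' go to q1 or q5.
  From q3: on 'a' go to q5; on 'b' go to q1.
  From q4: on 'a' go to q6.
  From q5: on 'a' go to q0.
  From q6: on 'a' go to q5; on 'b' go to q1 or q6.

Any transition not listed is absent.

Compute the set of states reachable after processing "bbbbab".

{q0, q5}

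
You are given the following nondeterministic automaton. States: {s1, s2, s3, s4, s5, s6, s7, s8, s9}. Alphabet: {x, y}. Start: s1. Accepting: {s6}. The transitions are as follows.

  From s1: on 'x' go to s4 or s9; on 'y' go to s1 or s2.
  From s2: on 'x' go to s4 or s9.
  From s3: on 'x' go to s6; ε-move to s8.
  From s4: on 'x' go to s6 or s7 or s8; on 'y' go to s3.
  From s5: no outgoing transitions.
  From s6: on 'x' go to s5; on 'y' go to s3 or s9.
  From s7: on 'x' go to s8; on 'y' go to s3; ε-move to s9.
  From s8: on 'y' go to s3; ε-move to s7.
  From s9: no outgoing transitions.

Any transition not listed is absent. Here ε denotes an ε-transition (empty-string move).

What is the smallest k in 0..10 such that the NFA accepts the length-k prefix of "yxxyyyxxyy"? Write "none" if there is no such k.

3

Start in {s1}.
Read 'y': {s1} → {s1, s2}.
Read 'x': {s1, s2} → {s4, s9}.
Read 'x': {s4, s9} → {s6, s7, s8, s9}.
None of the earlier sets intersect F, but {s6, s7, s8, s9} does.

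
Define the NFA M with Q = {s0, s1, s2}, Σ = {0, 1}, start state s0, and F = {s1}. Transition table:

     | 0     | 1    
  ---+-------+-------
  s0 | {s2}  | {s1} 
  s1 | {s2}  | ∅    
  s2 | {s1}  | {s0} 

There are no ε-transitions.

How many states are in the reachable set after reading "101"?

1

Start in {s0}.
Read '1': s0→{s1}; now {s1}.
Read '0': s1→{s2}; now {s2}.
Read '1': s2→{s0}; now {s0}.
That set has 1 state.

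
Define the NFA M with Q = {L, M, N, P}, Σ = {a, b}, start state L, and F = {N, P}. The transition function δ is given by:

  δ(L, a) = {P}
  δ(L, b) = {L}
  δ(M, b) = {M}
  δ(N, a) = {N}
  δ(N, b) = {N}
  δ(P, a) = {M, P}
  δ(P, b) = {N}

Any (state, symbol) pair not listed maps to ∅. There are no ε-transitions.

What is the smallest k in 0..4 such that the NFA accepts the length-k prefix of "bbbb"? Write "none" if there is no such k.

Start in {L}.
Read 'b': {L} → {L}.
Read 'b': {L} → {L}.
Read 'b': {L} → {L}.
Read 'b': {L} → {L}.
No reachable set along the way intersects F.

none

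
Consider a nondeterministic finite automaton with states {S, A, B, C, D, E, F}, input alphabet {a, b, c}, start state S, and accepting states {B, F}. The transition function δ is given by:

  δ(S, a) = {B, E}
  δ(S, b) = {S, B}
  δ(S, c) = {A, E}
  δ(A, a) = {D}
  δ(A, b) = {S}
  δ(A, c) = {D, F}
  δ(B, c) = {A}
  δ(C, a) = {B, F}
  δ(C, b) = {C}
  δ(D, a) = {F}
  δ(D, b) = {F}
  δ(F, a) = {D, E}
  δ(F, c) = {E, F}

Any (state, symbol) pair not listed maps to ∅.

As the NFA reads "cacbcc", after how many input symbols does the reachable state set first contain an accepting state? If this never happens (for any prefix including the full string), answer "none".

Start in {S}.
Read 'c': S→{A, E}; now {A, E}.
Read 'a': A→{D}, E→∅; now {D}.
Read 'c': D→∅; now ∅.
The set is empty and remains empty for the remaining 3 symbols.
No reachable set along the way intersects F.

none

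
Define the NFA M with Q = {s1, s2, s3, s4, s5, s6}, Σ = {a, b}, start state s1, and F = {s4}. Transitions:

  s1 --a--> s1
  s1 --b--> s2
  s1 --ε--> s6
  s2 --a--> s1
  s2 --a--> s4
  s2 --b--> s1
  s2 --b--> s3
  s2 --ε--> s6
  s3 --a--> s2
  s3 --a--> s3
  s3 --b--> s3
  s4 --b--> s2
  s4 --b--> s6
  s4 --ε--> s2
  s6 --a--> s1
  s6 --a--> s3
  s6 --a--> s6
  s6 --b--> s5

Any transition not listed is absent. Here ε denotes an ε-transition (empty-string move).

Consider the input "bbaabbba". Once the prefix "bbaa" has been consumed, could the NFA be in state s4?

Start: ε-closure({s1}) = {s1, s6}.
Read 'b': s1→{s2}, s6→{s5}; union {s2, s5}; ε-closure = {s2, s5, s6}.
Read 'b': s2→{s1, s3}, s5→∅, s6→{s5}; union {s1, s3, s5}; ε-closure = {s1, s3, s5, s6}.
Read 'a': s1→{s1}, s3→{s2, s3}, s5→∅, s6→{s1, s3, s6}; now {s1, s2, s3, s6}.
Read 'a': s1→{s1}, s2→{s1, s4}, s3→{s2, s3}, s6→{s1, s3, s6}; now {s1, s2, s3, s4, s6}.
State s4 is in {s1, s2, s3, s4, s6}.

Yes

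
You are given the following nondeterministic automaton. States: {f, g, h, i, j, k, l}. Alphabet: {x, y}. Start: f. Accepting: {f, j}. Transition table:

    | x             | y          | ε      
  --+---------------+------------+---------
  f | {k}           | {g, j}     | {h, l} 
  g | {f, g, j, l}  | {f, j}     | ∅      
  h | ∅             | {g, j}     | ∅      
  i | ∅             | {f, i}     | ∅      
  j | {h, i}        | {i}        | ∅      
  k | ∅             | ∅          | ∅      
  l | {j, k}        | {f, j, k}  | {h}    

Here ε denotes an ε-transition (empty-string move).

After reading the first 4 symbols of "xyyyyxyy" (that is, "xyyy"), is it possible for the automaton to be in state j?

Yes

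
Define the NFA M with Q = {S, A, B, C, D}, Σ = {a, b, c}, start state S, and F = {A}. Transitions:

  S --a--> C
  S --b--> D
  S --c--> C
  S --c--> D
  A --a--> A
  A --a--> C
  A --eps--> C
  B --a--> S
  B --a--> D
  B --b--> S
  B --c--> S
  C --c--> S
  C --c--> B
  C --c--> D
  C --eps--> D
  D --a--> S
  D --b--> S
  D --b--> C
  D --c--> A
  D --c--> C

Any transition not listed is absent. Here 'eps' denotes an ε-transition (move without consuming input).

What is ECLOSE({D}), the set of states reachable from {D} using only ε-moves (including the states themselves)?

{D}

Begin with {D}.
No ε-moves leave this set, so the closure equals the set itself.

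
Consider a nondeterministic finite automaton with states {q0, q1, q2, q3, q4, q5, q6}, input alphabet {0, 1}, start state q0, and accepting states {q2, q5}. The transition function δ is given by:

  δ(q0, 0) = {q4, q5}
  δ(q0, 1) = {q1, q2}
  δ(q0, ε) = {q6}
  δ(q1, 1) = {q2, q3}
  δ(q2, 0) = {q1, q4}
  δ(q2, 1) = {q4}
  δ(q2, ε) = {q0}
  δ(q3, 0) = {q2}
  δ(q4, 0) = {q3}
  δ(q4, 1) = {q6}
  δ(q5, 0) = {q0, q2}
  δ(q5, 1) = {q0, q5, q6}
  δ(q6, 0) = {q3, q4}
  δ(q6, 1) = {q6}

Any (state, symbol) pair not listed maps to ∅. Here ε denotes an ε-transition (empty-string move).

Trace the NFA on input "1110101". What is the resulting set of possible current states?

Start: ε-closure({q0}) = {q0, q6}.
Read '1': {q0, q6} → {q0, q1, q2, q6}.
Read '1': {q0, q1, q2, q6} → {q0, q1, q2, q3, q4, q6}.
Read '1': {q0, q1, q2, q3, q4, q6} → {q0, q1, q2, q3, q4, q6}.
Read '0': {q0, q1, q2, q3, q4, q6} → {q0, q1, q2, q3, q4, q5, q6}.
Read '1': {q0, q1, q2, q3, q4, q5, q6} → {q0, q1, q2, q3, q4, q5, q6}.
Read '0': {q0, q1, q2, q3, q4, q5, q6} → {q0, q1, q2, q3, q4, q5, q6}.
Read '1': {q0, q1, q2, q3, q4, q5, q6} → {q0, q1, q2, q3, q4, q5, q6}.

{q0, q1, q2, q3, q4, q5, q6}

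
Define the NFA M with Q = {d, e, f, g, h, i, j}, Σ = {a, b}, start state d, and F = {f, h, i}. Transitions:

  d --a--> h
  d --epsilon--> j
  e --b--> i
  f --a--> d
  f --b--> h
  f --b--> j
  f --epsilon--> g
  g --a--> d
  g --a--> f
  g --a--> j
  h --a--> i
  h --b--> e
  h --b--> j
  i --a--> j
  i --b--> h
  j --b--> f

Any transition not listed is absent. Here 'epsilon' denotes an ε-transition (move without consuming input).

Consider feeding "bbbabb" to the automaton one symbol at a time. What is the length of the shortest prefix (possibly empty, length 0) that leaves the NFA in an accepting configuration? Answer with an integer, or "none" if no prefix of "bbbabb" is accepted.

Start: ε-closure({d}) = {d, j}.
Read 'b': d→∅, j→{f}; union {f}; ε-closure = {f, g}.
None of the earlier sets intersect F, but {f, g} does.

1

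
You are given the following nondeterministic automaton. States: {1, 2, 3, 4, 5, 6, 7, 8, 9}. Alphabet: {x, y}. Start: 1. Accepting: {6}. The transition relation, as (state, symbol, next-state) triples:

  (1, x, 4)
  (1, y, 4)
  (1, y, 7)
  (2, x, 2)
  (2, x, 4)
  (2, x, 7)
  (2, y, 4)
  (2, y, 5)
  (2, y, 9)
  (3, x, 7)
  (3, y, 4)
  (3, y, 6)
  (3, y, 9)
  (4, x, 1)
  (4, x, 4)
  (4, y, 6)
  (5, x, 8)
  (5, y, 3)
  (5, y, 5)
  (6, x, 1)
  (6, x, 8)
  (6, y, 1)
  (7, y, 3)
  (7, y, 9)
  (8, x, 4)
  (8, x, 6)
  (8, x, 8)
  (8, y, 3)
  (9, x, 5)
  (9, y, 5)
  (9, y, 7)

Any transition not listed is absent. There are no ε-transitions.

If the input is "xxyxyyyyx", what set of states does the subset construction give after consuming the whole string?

{1, 4, 5, 7, 8}

Start in {1}.
Read 'x': {1} → {4}.
Read 'x': {4} → {1, 4}.
Read 'y': {1, 4} → {4, 6, 7}.
Read 'x': {4, 6, 7} → {1, 4, 8}.
Read 'y': {1, 4, 8} → {3, 4, 6, 7}.
Read 'y': {3, 4, 6, 7} → {1, 3, 4, 6, 9}.
Read 'y': {1, 3, 4, 6, 9} → {1, 4, 5, 6, 7, 9}.
Read 'y': {1, 4, 5, 6, 7, 9} → {1, 3, 4, 5, 6, 7, 9}.
Read 'x': {1, 3, 4, 5, 6, 7, 9} → {1, 4, 5, 7, 8}.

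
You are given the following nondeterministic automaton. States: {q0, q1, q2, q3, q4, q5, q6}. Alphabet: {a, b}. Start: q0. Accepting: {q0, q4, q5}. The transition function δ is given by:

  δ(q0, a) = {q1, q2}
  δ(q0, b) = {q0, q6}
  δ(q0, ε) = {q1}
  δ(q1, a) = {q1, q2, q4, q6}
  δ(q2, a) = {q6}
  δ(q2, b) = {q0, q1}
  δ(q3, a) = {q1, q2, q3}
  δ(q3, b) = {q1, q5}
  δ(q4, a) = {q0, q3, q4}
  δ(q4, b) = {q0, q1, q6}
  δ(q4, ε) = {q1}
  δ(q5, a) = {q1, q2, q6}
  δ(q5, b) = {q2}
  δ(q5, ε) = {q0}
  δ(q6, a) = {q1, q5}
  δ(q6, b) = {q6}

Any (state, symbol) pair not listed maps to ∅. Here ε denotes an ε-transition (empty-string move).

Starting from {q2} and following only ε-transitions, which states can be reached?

Begin with {q2}.
No ε-moves leave this set, so the closure equals the set itself.

{q2}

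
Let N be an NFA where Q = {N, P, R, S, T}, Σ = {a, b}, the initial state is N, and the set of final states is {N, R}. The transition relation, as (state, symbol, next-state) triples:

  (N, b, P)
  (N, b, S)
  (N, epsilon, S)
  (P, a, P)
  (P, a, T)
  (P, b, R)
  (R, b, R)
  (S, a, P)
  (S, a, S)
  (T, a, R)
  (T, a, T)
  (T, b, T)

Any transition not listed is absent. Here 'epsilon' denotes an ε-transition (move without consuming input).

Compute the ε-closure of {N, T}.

Begin with {N, T}.
ε-move N → S; add S.

{N, S, T}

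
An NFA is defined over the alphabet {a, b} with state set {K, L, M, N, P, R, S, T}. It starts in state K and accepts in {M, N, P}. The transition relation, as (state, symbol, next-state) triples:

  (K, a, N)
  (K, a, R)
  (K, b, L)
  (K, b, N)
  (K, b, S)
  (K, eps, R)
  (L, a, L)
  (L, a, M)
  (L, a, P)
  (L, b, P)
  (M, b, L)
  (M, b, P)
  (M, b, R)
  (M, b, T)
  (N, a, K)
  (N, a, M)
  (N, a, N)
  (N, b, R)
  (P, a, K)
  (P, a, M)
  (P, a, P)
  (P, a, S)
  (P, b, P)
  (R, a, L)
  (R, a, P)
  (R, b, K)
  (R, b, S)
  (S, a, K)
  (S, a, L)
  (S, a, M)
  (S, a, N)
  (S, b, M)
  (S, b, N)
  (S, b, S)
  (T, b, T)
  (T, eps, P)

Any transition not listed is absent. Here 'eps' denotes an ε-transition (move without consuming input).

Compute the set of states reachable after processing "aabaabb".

Start: ε-closure({K}) = {K, R}.
Read 'a': {K, R} → {L, N, P, R}.
Read 'a': {L, N, P, R} → {K, L, M, N, P, R, S}.
Read 'b': {K, L, M, N, P, R, S} → {K, L, M, N, P, R, S, T}.
Read 'a': {K, L, M, N, P, R, S, T} → {K, L, M, N, P, R, S}.
Read 'a': {K, L, M, N, P, R, S} → {K, L, M, N, P, R, S}.
Read 'b': {K, L, M, N, P, R, S} → {K, L, M, N, P, R, S, T}.
Read 'b': {K, L, M, N, P, R, S, T} → {K, L, M, N, P, R, S, T}.

{K, L, M, N, P, R, S, T}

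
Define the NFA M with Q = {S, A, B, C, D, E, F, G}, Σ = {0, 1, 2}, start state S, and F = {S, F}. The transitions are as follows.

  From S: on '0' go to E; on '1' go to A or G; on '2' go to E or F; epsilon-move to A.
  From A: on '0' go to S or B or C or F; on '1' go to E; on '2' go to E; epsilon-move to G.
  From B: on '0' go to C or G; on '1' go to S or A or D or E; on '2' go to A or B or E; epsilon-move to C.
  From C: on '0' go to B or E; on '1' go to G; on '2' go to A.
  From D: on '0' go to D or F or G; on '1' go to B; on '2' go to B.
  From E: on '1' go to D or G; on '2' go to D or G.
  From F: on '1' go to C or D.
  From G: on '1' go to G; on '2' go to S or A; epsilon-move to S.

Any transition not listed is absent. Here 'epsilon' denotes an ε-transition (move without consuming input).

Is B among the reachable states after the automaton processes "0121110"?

Yes

Start: ε-closure({S}) = {S, A, G}.
Read '0': S→{E}, A→{S, B, C, F}, G→∅; union {S, B, C, E, F}; ε-closure = {S, A, B, C, E, F, G}.
Read '1': S→{A, G}, A→{E}, B→{S, A, D, E}, C→{G}, E→{D, G}, F→{C, D}, G→{G}; now {S, A, C, D, E, G}.
Read '2': S→{E, F}, A→{E}, C→{A}, D→{B}, E→{D, G}, G→{S, A}; union {S, A, B, D, E, F, G}; ε-closure = {S, A, B, C, D, E, F, G}.
Read '1': S→{A, G}, A→{E}, B→{S, A, D, E}, C→{G}, D→{B}, E→{D, G}, F→{C, D}, G→{G}; now {S, A, B, C, D, E, G}.
Read '1': S→{A, G}, A→{E}, B→{S, A, D, E}, C→{G}, D→{B}, E→{D, G}, G→{G}; union {S, A, B, D, E, G}; ε-closure = {S, A, B, C, D, E, G}.
Read '1': S→{A, G}, A→{E}, B→{S, A, D, E}, C→{G}, D→{B}, E→{D, G}, G→{G}; union {S, A, B, D, E, G}; ε-closure = {S, A, B, C, D, E, G}.
Read '0': S→{E}, A→{S, B, C, F}, B→{C, G}, C→{B, E}, D→{D, F, G}, E→∅, G→∅; union {S, B, C, D, E, F, G}; ε-closure = {S, A, B, C, D, E, F, G}.
State B is in {S, A, B, C, D, E, F, G}.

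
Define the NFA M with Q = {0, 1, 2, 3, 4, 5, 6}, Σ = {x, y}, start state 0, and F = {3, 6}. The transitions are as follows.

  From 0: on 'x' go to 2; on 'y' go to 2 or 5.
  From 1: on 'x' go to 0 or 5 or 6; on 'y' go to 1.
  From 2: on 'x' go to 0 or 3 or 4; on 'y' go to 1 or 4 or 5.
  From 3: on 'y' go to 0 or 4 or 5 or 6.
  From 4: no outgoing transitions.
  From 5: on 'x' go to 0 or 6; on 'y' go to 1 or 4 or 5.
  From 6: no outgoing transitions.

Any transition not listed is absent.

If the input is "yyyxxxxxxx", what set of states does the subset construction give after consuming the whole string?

Start in {0}.
Read 'y': 0→{2, 5}; now {2, 5}.
Read 'y': 2→{1, 4, 5}, 5→{1, 4, 5}; now {1, 4, 5}.
Read 'y': 1→{1}, 4→∅, 5→{1, 4, 5}; now {1, 4, 5}.
Read 'x': 1→{0, 5, 6}, 4→∅, 5→{0, 6}; now {0, 5, 6}.
Read 'x': 0→{2}, 5→{0, 6}, 6→∅; now {0, 2, 6}.
Read 'x': 0→{2}, 2→{0, 3, 4}, 6→∅; now {0, 2, 3, 4}.
Read 'x': 0→{2}, 2→{0, 3, 4}, 3→∅, 4→∅; now {0, 2, 3, 4}.
Read 'x': 0→{2}, 2→{0, 3, 4}, 3→∅, 4→∅; now {0, 2, 3, 4}.
Read 'x': 0→{2}, 2→{0, 3, 4}, 3→∅, 4→∅; now {0, 2, 3, 4}.
Read 'x': 0→{2}, 2→{0, 3, 4}, 3→∅, 4→∅; now {0, 2, 3, 4}.

{0, 2, 3, 4}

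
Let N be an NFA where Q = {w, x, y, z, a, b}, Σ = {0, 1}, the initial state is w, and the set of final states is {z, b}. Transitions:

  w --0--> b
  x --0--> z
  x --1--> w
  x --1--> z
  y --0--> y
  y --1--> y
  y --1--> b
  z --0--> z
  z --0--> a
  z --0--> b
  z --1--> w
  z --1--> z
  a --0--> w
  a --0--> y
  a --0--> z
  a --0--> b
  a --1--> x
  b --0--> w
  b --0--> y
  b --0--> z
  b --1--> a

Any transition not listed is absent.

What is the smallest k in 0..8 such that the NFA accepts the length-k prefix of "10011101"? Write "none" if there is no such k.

none

Start in {w}.
Read '1': {w} → ∅.
The set is empty and remains empty for the remaining 7 symbols.
No reachable set along the way intersects F.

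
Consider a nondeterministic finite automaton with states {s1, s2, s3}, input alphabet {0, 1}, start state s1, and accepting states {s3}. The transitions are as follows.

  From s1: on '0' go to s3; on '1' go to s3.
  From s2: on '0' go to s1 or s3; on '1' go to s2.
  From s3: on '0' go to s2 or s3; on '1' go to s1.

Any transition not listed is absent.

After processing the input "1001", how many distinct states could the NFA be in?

Start in {s1}.
Read '1': {s1} → {s3}.
Read '0': {s3} → {s2, s3}.
Read '0': {s2, s3} → {s1, s2, s3}.
Read '1': {s1, s2, s3} → {s1, s2, s3}.
That set has 3 states.

3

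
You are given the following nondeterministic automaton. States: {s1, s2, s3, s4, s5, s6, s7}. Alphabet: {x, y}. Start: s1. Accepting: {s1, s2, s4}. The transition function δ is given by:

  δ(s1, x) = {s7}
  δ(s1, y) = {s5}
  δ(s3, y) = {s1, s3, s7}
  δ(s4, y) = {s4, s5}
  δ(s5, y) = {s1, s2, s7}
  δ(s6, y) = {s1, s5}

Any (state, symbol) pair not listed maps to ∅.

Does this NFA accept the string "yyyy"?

Start in {s1}.
Read 'y': {s1} → {s5}.
Read 'y': {s5} → {s1, s2, s7}.
Read 'y': {s1, s2, s7} → {s5}.
Read 'y': {s5} → {s1, s2, s7}.
The final set {s1, s2, s7} contains the accepting states s1, s2.

Yes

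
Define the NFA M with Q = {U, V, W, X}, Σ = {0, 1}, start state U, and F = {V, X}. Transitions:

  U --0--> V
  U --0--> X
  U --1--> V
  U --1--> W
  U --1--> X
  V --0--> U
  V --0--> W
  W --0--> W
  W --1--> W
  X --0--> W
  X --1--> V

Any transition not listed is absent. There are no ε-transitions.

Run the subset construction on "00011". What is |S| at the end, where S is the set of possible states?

Start in {U}.
Read '0': {U} → {V, X}.
Read '0': {V, X} → {U, W}.
Read '0': {U, W} → {V, W, X}.
Read '1': {V, W, X} → {V, W}.
Read '1': {V, W} → {W}.
That set has 1 state.

1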